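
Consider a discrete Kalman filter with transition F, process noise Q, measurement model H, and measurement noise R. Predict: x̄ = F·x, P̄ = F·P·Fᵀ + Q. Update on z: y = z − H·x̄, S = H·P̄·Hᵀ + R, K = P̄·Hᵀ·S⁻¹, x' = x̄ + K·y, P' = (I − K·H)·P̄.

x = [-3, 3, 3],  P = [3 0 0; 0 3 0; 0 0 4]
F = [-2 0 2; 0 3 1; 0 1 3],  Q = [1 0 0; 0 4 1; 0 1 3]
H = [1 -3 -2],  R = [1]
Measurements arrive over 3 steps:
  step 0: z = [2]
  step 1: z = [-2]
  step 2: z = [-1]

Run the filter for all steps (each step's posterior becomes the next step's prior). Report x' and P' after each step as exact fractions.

step 0: x̄ = F·x = [12, 12, 12]
step 0: P̄ = F·P·Fᵀ + Q = [29 8 24; 8 35 22; 24 22 42]
step 0: y = z − H·x̄ = [50]
step 0: S = H·P̄·Hᵀ + R = [633]
step 0: K = P̄·Hᵀ·S⁻¹ = [-43/633; -47/211; -42/211]
step 0: x' = x̄ + K·y = [5446/633, 182/211, 432/211]
step 0: P' = (I − K·H)·P̄ = [16508/633 -333/211 3258/211; -333/211 758/211 -1280/211; 3258/211 -1280/211 3570/211]
step 1: x̄ = F·x = [-8300/633, 978/211, 1478/211]
step 1: P̄ = F·P·Fᵀ + Q = [31313/633 -5058/211 -22/211; -5058/211 3556/211 395/211; -22/211 395/211 25841/211]
step 1: y = z − H·x̄ = [24704/633]
step 1: S = H·P̄·Hᵀ + R = [543578/633]
step 1: K = P̄·Hᵀ·S⁻¹ = [76967/543578; -24774/271789; -158667/543578]
step 1: x' = x̄ + K·y = [-2061852/271789, 292910/271789, -1192326/271789]
step 1: P' = (I − K·H)·P̄ = [17531025/543578 -3502916/271789 19235777/543578; -3502916/271789 2641300/271789 -5701021/271789; 19235777/543578 -5701021/271789 26800285/543578]
step 2: x̄ = F·x = [248436/38827, -313596/271789, -3284068/271789]
step 2: P̄ = F·P·Fᵀ + Q = [1713043/38827 -803446/38827 2613902/38827; -803446/38827 8105745/543578 -17228187/543578; 2613902/38827 -17228187/543578 179703647/543578]
step 2: y = z − H·x̄ = [-9519765/271789]
step 2: S = H·P̄·Hᵀ + R = [530665181/543578]
step 2: K = P̄·Hᵀ·S⁻¹ = [-15461922/530665181; -1109105/530665181; -271128105/530665181]
step 2: x' = x̄ + K·y = [3937054878/530665181, -573445059/530665181, 3084507853/530665181]
step 2: P' = (I − K·H)·P̄ = [22973079851/530665181 -11012587583/530665181 28013152261/530665181; -11012587583/530665181 7910928190/530665181 -17372131524/530665181; 28013152261/530665181 -17372131524/530665181 40200337469/530665181]

step 0: x' = [5446/633, 182/211, 432/211], P' = [16508/633 -333/211 3258/211; -333/211 758/211 -1280/211; 3258/211 -1280/211 3570/211]
step 1: x' = [-2061852/271789, 292910/271789, -1192326/271789], P' = [17531025/543578 -3502916/271789 19235777/543578; -3502916/271789 2641300/271789 -5701021/271789; 19235777/543578 -5701021/271789 26800285/543578]
step 2: x' = [3937054878/530665181, -573445059/530665181, 3084507853/530665181], P' = [22973079851/530665181 -11012587583/530665181 28013152261/530665181; -11012587583/530665181 7910928190/530665181 -17372131524/530665181; 28013152261/530665181 -17372131524/530665181 40200337469/530665181]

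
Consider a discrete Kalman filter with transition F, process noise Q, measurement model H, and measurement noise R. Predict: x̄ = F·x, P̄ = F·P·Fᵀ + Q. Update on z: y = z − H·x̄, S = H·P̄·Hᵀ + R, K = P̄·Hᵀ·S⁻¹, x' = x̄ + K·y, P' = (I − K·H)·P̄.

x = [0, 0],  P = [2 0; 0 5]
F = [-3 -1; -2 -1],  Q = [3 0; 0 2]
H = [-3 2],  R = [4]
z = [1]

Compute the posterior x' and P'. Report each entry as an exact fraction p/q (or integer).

x' = [-22/47, -21/94]
P' = [254/47 337/47; 337/47 969/94]

x̄ = F·x = [0, 0]
P̄ = F·P·Fᵀ + Q = [26 17; 17 15]
y = z − H·x̄ = [1]
S = H·P̄·Hᵀ + R = [94]
K = P̄·Hᵀ·S⁻¹ = [-22/47; -21/94]
x' = x̄ + K·y = [-22/47, -21/94]
P' = (I − K·H)·P̄ = [254/47 337/47; 337/47 969/94]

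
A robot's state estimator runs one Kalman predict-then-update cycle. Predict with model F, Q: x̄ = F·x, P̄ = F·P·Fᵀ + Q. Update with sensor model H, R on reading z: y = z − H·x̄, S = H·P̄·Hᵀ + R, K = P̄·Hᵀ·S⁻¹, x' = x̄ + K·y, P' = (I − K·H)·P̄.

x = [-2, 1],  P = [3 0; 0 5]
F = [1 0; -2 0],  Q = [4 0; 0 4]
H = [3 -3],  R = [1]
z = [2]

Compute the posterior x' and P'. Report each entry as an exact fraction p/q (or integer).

x' = [37/79, -14/79]
P' = [691/316 339/158; 339/158 175/79]

x̄ = F·x = [-2, 4]
P̄ = F·P·Fᵀ + Q = [7 -6; -6 16]
y = z − H·x̄ = [20]
S = H·P̄·Hᵀ + R = [316]
K = P̄·Hᵀ·S⁻¹ = [39/316; -33/158]
x' = x̄ + K·y = [37/79, -14/79]
P' = (I − K·H)·P̄ = [691/316 339/158; 339/158 175/79]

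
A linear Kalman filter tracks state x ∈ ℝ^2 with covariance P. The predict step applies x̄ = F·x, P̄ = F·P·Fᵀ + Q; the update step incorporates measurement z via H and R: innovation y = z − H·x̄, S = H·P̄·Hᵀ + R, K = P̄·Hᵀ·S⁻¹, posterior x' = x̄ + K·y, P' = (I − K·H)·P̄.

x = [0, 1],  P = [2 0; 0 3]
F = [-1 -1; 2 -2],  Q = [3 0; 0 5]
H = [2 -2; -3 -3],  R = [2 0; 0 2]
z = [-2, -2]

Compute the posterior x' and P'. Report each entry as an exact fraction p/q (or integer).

x̄ = F·x = [-1, -2]
P̄ = F·P·Fᵀ + Q = [8 2; 2 25]
y = z − H·x̄ = [-4, -11]
S = H·P̄·Hᵀ + R = [118 102; 102 335]
K = P̄·Hᵀ·S⁻¹ = [3540/14563 -2382/14563; -3574/14563 -2433/14563]
x' = x̄ + K·y = [-2521/14563, 11933/14563]
P' = (I − K·H)·P̄ = [2564/14563 -976/14563; -976/14563 2598/14563]

x' = [-2521/14563, 11933/14563]
P' = [2564/14563 -976/14563; -976/14563 2598/14563]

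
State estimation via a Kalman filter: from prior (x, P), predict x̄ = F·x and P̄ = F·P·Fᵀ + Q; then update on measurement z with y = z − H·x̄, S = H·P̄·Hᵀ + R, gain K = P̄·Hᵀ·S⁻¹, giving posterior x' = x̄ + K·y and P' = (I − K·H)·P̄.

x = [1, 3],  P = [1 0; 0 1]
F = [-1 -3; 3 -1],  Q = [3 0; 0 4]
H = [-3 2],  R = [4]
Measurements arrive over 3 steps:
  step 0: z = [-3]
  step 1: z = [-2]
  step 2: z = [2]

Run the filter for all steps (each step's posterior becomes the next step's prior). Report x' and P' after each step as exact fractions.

step 0: x' = [-161/59, -308/59], P' = [260/59 364/59; 364/59 1694/177]
step 1: x' = [43520/22469, 535621/292097], P' = [59948/22469 77412/22469; 77412/22469 1556978/292097]
step 2: x' = [27273220/93315527, 139730019/93315527], P' = [246426452/93315527 318602724/93315527; 318602724/93315527 1482824158/279946581]

step 0: x̄ = F·x = [-10, 0]
step 0: P̄ = F·P·Fᵀ + Q = [13 0; 0 14]
step 0: y = z − H·x̄ = [-33]
step 0: S = H·P̄·Hᵀ + R = [177]
step 0: K = P̄·Hᵀ·S⁻¹ = [-13/59; 28/177]
step 0: x' = x̄ + K·y = [-161/59, -308/59]
step 0: P' = (I − K·H)·P̄ = [260/59 364/59; 364/59 1694/177]
step 1: x̄ = F·x = [1085/59, -175/59]
step 1: P̄ = F·P·Fᵀ + Q = [7703/59 -1998/59; -1998/59 2870/177]
step 1: y = z − H·x̄ = [3487/59]
step 1: S = H·P̄·Hᵀ + R = [292097/177]
step 1: K = P̄·Hᵀ·S⁻¹ = [-6255/22469; 23722/292097]
step 1: x' = x̄ + K·y = [43520/22469, 535621/292097]
step 1: P' = (I − K·H)·P̄ = [59948/22469 77412/22469; 77412/22469 1556978/292097]
step 2: x̄ = F·x = [-2172623/292097, 1161659/292097]
step 2: P̄ = F·P·Fᵀ + Q = [21706553/292097 -5717886/292097; -5717886/292097 3701146/292097]
step 2: y = z − H·x̄ = [-8256993/292097]
step 2: S = H·P̄·Hᵀ + R = [279946581/292097]
step 2: K = P̄·Hᵀ·S⁻¹ = [-25518477/93315527; 24555950/279946581]
step 2: x' = x̄ + K·y = [27273220/93315527, 139730019/93315527]
step 2: P' = (I − K·H)·P̄ = [246426452/93315527 318602724/93315527; 318602724/93315527 1482824158/279946581]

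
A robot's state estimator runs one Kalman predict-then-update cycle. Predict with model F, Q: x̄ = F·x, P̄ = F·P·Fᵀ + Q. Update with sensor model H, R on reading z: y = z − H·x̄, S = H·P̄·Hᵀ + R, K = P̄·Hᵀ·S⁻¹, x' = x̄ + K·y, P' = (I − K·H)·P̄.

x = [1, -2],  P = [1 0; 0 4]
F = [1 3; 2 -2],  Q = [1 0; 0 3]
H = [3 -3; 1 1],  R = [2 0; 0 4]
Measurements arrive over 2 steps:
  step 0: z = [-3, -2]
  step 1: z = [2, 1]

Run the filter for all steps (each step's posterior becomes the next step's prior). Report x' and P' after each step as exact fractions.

step 0: x̄ = F·x = [-5, 6]
step 0: P̄ = F·P·Fᵀ + Q = [38 -22; -22 23]
step 0: y = z − H·x̄ = [30, -3]
step 0: S = H·P̄·Hᵀ + R = [947 45; 45 21]
step 0: K = P̄·Hᵀ·S⁻¹ = [510/2977 3526/8931; -480/2977 3511/8931]
step 0: x' = x̄ + K·y = [-3111/2977, -49/2977]
step 0: P' = (I − K·H)·P̄ = [7562/8931 6542/8931; 6542/8931 7502/8931]
step 1: x̄ = F·x = [-3258/2977, -6124/2977]
step 1: P̄ = F·P·Fᵀ + Q = [123263/8931 -1240/2977; -1240/2977 11571/2977]
step 1: y = z − H·x̄ = [-2644/2977, 12359/2977]
step 1: S = H·P̄·Hᵀ + R = [502202/2977 88550/2977; 88550/2977 186260/8931]
step 1: K = P̄·Hᵀ·S⁻¹ = [438909/2351926 2208742/5879815; -332649/2351926 2164467/5879815]
step 1: x' = x̄ + K·y = [1760234/5879815, -2371021/5879815]
step 1: P' = (I − K·H)·P̄ = [9566483/11759630 8103453/11759630; 8103453/11759630 9212283/11759630]

step 0: x' = [-3111/2977, -49/2977], P' = [7562/8931 6542/8931; 6542/8931 7502/8931]
step 1: x' = [1760234/5879815, -2371021/5879815], P' = [9566483/11759630 8103453/11759630; 8103453/11759630 9212283/11759630]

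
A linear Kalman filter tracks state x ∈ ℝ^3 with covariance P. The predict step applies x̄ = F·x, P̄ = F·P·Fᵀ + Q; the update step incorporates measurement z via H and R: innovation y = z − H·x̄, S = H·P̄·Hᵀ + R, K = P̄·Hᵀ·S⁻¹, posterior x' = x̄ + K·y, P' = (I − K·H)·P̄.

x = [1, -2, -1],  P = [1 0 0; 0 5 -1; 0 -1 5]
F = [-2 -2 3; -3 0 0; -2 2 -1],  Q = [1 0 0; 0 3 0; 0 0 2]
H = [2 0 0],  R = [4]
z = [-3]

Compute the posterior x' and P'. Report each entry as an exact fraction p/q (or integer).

x' = [-124/83, -252/83, -791/166]
P' = [82/83 6/83 -39/83; 6/83 960/83 732/83; -39/83 732/83 1384/83]

x̄ = F·x = [-1, -3, -5]
P̄ = F·P·Fᵀ + Q = [82 6 -39; 6 12 6; -39 6 35]
y = z − H·x̄ = [-1]
S = H·P̄·Hᵀ + R = [332]
K = P̄·Hᵀ·S⁻¹ = [41/83; 3/83; -39/166]
x' = x̄ + K·y = [-124/83, -252/83, -791/166]
P' = (I − K·H)·P̄ = [82/83 6/83 -39/83; 6/83 960/83 732/83; -39/83 732/83 1384/83]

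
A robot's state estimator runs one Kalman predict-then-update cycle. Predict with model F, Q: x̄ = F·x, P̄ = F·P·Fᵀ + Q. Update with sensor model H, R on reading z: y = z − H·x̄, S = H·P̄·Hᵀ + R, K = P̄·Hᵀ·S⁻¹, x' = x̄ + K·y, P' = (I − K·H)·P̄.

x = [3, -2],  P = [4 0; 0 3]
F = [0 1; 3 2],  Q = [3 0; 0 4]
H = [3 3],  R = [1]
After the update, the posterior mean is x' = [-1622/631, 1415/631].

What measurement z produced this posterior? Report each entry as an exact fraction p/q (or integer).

x̄ = F·x = [-2, 5]
P̄ = F·P·Fᵀ + Q = [6 6; 6 52]
S = H·P̄·Hᵀ + R = [631]
K = P̄·Hᵀ·S⁻¹ = [36/631; 174/631]
x' − x̄ = [-360/631, -1740/631] = K·y
y = (KᵀK)⁻¹·Kᵀ·(x' − x̄) = [-10]
z = y + H·x̄ = [-10] + [9] = [-1]

z = [-1]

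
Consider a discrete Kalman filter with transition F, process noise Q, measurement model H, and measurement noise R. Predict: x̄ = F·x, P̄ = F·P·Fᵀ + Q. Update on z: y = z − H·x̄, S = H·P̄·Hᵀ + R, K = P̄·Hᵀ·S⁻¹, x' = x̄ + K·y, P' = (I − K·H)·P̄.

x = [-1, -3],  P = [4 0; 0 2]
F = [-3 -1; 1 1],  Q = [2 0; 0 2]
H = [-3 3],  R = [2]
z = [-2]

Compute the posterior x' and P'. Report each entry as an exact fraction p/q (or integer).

x' = [-30/49, -64/49]
P' = [598/343 544/343; 544/343 566/343]

x̄ = F·x = [6, -4]
P̄ = F·P·Fᵀ + Q = [40 -14; -14 8]
y = z − H·x̄ = [28]
S = H·P̄·Hᵀ + R = [686]
K = P̄·Hᵀ·S⁻¹ = [-81/343; 33/343]
x' = x̄ + K·y = [-30/49, -64/49]
P' = (I − K·H)·P̄ = [598/343 544/343; 544/343 566/343]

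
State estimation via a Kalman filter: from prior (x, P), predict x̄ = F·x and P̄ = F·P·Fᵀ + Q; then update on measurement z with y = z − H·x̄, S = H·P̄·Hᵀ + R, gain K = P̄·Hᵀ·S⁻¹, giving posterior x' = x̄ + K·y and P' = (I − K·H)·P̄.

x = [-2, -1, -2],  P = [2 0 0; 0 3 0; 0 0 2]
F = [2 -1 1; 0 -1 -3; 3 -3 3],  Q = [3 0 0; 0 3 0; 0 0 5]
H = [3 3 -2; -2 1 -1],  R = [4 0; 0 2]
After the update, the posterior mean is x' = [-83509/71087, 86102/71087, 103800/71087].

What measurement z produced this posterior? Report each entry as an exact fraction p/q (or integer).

z = [-3, 2]

x̄ = F·x = [-5, 7, -9]
P̄ = F·P·Fᵀ + Q = [16 -3 27; -3 24 -9; 27 -9 68]
S = H·P̄·Hᵀ + R = [366 193; 193 296]
K = P̄·Hᵀ·S⁻¹ = [7526/71087 -19797/71087; 16449/71087 -1359/71087; 1011/71087 -32120/71087]
x' − x̄ = [271926/71087, -411507/71087, 743583/71087] = K·y
y = (KᵀK)⁻¹·Kᵀ·(x' − x̄) = [-27, -24]
z = y + H·x̄ = [-27, -24] + [24, 26] = [-3, 2]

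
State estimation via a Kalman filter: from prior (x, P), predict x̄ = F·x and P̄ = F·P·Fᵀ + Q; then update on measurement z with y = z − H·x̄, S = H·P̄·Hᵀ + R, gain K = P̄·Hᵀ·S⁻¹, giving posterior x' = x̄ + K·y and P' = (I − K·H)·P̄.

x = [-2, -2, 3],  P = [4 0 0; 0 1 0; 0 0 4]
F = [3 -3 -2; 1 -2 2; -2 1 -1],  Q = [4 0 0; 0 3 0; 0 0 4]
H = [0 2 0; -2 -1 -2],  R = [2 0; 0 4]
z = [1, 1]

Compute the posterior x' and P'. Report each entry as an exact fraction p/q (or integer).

x' = [-1752/383, 243/383, 1423/383]
P' = [26247/1915 164/1915 -24253/1915; 164/1915 188/383 -636/1915; -24253/1915 -636/1915 24367/1915]

x̄ = F·x = [-6, 8, -1]
P̄ = F·P·Fᵀ + Q = [65 2 -19; 2 27 -18; -19 -18 25]
y = z − H·x̄ = [-15, -5]
S = H·P̄·Hᵀ + R = [110 10; 10 175]
K = P̄·Hᵀ·S⁻¹ = [164/1915 -1038/1915; 188/383 1/1915; -636/1915 102/1915]
x' = x̄ + K·y = [-1752/383, 243/383, 1423/383]
P' = (I − K·H)·P̄ = [26247/1915 164/1915 -24253/1915; 164/1915 188/383 -636/1915; -24253/1915 -636/1915 24367/1915]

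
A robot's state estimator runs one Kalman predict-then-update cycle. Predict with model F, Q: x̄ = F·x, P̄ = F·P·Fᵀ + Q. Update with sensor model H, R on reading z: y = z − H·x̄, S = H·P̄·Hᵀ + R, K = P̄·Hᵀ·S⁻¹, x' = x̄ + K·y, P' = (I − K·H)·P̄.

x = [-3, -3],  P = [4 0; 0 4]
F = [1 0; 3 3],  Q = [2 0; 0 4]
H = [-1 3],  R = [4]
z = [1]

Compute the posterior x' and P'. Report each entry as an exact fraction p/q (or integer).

x' = [-153/311, 18/311]
P' = [1416/311 492/311; 492/311 308/311]

x̄ = F·x = [-3, -18]
P̄ = F·P·Fᵀ + Q = [6 12; 12 76]
y = z − H·x̄ = [52]
S = H·P̄·Hᵀ + R = [622]
K = P̄·Hᵀ·S⁻¹ = [15/311; 108/311]
x' = x̄ + K·y = [-153/311, 18/311]
P' = (I − K·H)·P̄ = [1416/311 492/311; 492/311 308/311]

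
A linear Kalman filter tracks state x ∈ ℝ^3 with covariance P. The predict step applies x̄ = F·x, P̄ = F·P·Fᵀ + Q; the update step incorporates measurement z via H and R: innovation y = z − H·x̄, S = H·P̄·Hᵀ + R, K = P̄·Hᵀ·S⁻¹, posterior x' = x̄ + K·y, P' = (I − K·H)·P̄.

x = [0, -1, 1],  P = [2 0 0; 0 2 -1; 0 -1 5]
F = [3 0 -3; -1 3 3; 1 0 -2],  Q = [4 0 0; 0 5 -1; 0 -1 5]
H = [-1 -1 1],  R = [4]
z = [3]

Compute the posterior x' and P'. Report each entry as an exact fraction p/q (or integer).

x̄ = F·x = [-3, 0, -2]
P̄ = F·P·Fᵀ + Q = [67 -42 36; -42 52 -27; 36 -27 27]
y = z − H·x̄ = [2]
S = H·P̄·Hᵀ + R = [48]
K = P̄·Hᵀ·S⁻¹ = [11/48; -37/48; 3/8]
x' = x̄ + K·y = [-61/24, -37/24, -5/4]
P' = (I − K·H)·P̄ = [3095/48 -1609/48 255/8; -1609/48 1127/48 -105/8; 255/8 -105/8 81/4]

x' = [-61/24, -37/24, -5/4]
P' = [3095/48 -1609/48 255/8; -1609/48 1127/48 -105/8; 255/8 -105/8 81/4]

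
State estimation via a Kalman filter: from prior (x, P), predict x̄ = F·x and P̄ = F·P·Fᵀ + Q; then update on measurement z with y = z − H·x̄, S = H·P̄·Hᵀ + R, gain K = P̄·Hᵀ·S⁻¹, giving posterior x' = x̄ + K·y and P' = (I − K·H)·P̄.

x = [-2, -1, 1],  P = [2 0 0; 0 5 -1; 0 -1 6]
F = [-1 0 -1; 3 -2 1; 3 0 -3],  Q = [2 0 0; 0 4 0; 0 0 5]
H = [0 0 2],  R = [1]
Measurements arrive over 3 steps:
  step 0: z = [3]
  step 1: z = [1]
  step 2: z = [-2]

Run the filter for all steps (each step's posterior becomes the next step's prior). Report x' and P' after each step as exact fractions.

step 0: x' = [271/103, -393/103, 151/103], P' = [838/103 -1346/103 4/103; -1346/103 5308/103 -2/103; 4/103 -2/103 77/309]
step 1: x' = [-105872/32967, 374360/32967, 16792/32967], P' = [114287/32967 -213485/32967 -2437/32967; -213485/32967 5193581/32967 15505/32967; -2437/32967 15505/32967 8216/32967]
step 2: x' = [147340/586431, -7863692/586431, -623656/586431], P' = [633389/195477 -2851429/586431 -35357/586431; -2851429/586431 119123335/195477 29537/65159; -35357/586431 29537/65159 16188/65159]

step 0: x̄ = F·x = [1, -3, -9]
step 0: P̄ = F·P·Fᵀ + Q = [10 -14 12; -14 52 -6; 12 -6 77]
step 0: y = z − H·x̄ = [21]
step 0: S = H·P̄·Hᵀ + R = [309]
step 0: K = P̄·Hᵀ·S⁻¹ = [8/103; -4/103; 154/309]
step 0: x' = x̄ + K·y = [271/103, -393/103, 151/103]
step 0: P' = (I − K·H)·P̄ = [838/103 -1346/103 4/103; -1346/103 5308/103 -2/103; 4/103 -2/103 77/309]
step 1: x̄ = F·x = [-422/103, 1750/103, 360/103]
step 1: P̄ = F·P·Fᵀ + Q = [3233/309 -15755/309 -2437/103; -15755/309 136187/309 15505/103; -2437/103 15505/103 8216/103]
step 1: y = z − H·x̄ = [-617/103]
step 1: S = H·P̄·Hᵀ + R = [32967/103]
step 1: K = P̄·Hᵀ·S⁻¹ = [-4874/32967; 31010/32967; 16432/32967]
step 1: x' = x̄ + K·y = [-105872/32967, 374360/32967, 16792/32967]
step 1: P' = (I − K·H)·P̄ = [114287/32967 -213485/32967 -2437/32967; -213485/32967 5193581/32967 15505/32967; -2437/32967 15505/32967 8216/32967]
step 2: x̄ = F·x = [89080/32967, -38872/1221, -40888/3663]
step 2: P̄ = F·P·Fᵀ + Q = [183563/32967 -27307/1221 -35357/3663; -27307/1221 904747/1221 29537/407; -35357/3663 29537/407 16188/407]
step 2: y = z − H·x̄ = [74450/3663]
step 2: S = H·P̄·Hᵀ + R = [65159/407]
step 2: K = P̄·Hᵀ·S⁻¹ = [-70714/586431; 59074/65159; 32376/65159]
step 2: x' = x̄ + K·y = [147340/586431, -7863692/586431, -623656/586431]
step 2: P' = (I − K·H)·P̄ = [633389/195477 -2851429/586431 -35357/586431; -2851429/586431 119123335/195477 29537/65159; -35357/586431 29537/65159 16188/65159]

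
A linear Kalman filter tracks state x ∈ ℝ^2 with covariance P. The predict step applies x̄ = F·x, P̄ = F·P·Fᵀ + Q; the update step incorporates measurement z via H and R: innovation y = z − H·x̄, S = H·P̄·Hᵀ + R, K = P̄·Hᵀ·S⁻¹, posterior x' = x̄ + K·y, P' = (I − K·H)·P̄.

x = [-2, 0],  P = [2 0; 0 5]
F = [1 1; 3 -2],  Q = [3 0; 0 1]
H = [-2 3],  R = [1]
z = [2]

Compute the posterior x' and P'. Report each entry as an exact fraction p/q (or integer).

x̄ = F·x = [-2, -6]
P̄ = F·P·Fᵀ + Q = [10 -4; -4 39]
y = z − H·x̄ = [16]
S = H·P̄·Hᵀ + R = [440]
K = P̄·Hᵀ·S⁻¹ = [-4/55; 25/88]
x' = x̄ + K·y = [-174/55, -16/11]
P' = (I − K·H)·P̄ = [422/55 56/11; 56/11 307/88]

x' = [-174/55, -16/11]
P' = [422/55 56/11; 56/11 307/88]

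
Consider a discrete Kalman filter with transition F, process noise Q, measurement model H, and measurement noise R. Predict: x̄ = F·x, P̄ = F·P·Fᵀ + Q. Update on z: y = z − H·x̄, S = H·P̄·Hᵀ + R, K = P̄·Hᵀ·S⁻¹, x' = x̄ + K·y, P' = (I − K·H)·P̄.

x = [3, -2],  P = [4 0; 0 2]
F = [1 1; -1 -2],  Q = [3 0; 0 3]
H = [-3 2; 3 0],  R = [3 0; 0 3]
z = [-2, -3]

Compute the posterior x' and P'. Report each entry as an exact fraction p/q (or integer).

x' = [-650/1173, -573/391]
P' = [311/1173 134/391; 134/391 441/391]

x̄ = F·x = [1, 1]
P̄ = F·P·Fᵀ + Q = [9 -8; -8 15]
y = z − H·x̄ = [-1, -6]
S = H·P̄·Hᵀ + R = [240 -129; -129 84]
K = P̄·Hᵀ·S⁻¹ = [-43/1173 311/1173; 160/391 134/391]
x' = x̄ + K·y = [-650/1173, -573/391]
P' = (I − K·H)·P̄ = [311/1173 134/391; 134/391 441/391]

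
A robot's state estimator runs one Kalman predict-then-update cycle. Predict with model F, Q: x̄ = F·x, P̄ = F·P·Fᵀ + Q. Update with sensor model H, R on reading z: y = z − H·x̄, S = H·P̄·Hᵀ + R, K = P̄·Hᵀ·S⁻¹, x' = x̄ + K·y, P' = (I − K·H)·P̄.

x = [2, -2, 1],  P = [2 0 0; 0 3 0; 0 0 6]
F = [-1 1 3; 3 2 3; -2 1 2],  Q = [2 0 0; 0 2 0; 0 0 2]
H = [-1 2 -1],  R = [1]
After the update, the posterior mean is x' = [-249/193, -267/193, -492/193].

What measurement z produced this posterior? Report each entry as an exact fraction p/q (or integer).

z = [1]

x̄ = F·x = [-1, 5, -4]
P̄ = F·P·Fᵀ + Q = [61 54 43; 54 86 30; 43 30 37]
S = H·P̄·Hᵀ + R = [193]
K = P̄·Hᵀ·S⁻¹ = [4/193; 88/193; -20/193]
x' − x̄ = [-56/193, -1232/193, 280/193] = K·y
y = (KᵀK)⁻¹·Kᵀ·(x' − x̄) = [-14]
z = y + H·x̄ = [-14] + [15] = [1]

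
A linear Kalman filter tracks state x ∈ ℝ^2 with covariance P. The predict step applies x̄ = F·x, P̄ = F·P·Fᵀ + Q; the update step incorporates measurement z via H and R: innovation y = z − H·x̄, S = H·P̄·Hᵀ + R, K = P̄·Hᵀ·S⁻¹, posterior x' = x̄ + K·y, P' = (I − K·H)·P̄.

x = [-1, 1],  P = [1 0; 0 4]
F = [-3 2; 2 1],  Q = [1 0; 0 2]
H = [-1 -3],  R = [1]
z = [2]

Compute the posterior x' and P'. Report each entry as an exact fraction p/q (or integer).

x' = [517/129, -257/129]
P' = [2330/129 -766/129; -766/129 266/129]

x̄ = F·x = [5, -1]
P̄ = F·P·Fᵀ + Q = [26 2; 2 10]
y = z − H·x̄ = [4]
S = H·P̄·Hᵀ + R = [129]
K = P̄·Hᵀ·S⁻¹ = [-32/129; -32/129]
x' = x̄ + K·y = [517/129, -257/129]
P' = (I − K·H)·P̄ = [2330/129 -766/129; -766/129 266/129]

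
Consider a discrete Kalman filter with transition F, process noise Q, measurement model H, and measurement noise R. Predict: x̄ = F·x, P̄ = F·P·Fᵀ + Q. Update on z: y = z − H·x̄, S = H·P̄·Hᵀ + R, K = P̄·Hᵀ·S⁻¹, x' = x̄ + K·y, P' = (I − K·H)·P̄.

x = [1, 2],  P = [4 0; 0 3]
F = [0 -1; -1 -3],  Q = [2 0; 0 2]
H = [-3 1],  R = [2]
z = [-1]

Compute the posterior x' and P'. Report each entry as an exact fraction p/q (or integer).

x̄ = F·x = [-2, -7]
P̄ = F·P·Fᵀ + Q = [5 9; 9 33]
y = z − H·x̄ = [0]
S = H·P̄·Hᵀ + R = [26]
K = P̄·Hᵀ·S⁻¹ = [-3/13; 3/13]
x' = x̄ + K·y = [-2, -7]
P' = (I − K·H)·P̄ = [47/13 135/13; 135/13 411/13]

x' = [-2, -7]
P' = [47/13 135/13; 135/13 411/13]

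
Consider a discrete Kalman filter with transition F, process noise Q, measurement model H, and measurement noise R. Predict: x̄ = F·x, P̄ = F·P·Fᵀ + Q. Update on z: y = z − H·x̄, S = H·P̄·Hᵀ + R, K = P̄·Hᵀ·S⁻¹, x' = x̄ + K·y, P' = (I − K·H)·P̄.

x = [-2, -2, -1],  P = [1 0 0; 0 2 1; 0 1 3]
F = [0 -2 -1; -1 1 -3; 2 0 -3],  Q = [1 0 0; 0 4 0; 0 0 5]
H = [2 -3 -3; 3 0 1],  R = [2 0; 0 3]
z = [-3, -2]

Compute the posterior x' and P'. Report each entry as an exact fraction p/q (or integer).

x' = [385/1209, 12403/3255, -37112/14105]
P' = [727/1209 42/31 -396/403; 42/31 16312/3255 -4336/1085; -396/403 -4336/1085 48402/14105]

x̄ = F·x = [5, 3, -1]
P̄ = F·P·Fᵀ + Q = [16 10 15; 10 28 22; 15 22 36]
y = z − H·x̄ = [-7, -16]
S = H·P̄·Hᵀ + R = [738 -273; -273 273]
K = P̄·Hᵀ·S⁻¹ = [4/93 331/1209; -26/155 74/3255; -21/155 2274/14105]
x' = x̄ + K·y = [385/1209, 12403/3255, -37112/14105]
P' = (I − K·H)·P̄ = [727/1209 42/31 -396/403; 42/31 16312/3255 -4336/1085; -396/403 -4336/1085 48402/14105]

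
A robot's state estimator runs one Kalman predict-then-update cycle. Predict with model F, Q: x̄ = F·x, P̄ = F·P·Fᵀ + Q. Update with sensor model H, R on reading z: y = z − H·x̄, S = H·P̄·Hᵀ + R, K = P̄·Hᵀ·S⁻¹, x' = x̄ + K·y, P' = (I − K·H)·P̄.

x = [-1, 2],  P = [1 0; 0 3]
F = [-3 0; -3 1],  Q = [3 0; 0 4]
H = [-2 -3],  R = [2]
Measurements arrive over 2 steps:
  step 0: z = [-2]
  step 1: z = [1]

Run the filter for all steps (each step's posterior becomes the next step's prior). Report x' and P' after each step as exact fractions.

step 0: x̄ = F·x = [3, 5]
step 0: P̄ = F·P·Fᵀ + Q = [12 9; 9 16]
step 0: y = z − H·x̄ = [19]
step 0: S = H·P̄·Hᵀ + R = [302]
step 0: K = P̄·Hᵀ·S⁻¹ = [-51/302; -33/151]
step 0: x' = x̄ + K·y = [-63/302, 128/151]
step 0: P' = (I − K·H)·P̄ = [1023/302 -324/151; -324/151 238/151]
step 1: x̄ = F·x = [189/302, 445/302]
step 1: P̄ = F·P·Fᵀ + Q = [10113/302 11151/302; 11151/302 14779/302]
step 1: y = z − H·x̄ = [2015/302]
step 1: S = H·P̄·Hᵀ + R = [307879/302]
step 1: K = P̄·Hᵀ·S⁻¹ = [-53679/307879; -66639/307879]
step 1: x' = x̄ + K·y = [-12729/23683, 695/23683]
step 1: P' = (I − K·H)·P̄ = [768693/307879 -476676/307879; -476676/307879 362210/307879]

step 0: x' = [-63/302, 128/151], P' = [1023/302 -324/151; -324/151 238/151]
step 1: x' = [-12729/23683, 695/23683], P' = [768693/307879 -476676/307879; -476676/307879 362210/307879]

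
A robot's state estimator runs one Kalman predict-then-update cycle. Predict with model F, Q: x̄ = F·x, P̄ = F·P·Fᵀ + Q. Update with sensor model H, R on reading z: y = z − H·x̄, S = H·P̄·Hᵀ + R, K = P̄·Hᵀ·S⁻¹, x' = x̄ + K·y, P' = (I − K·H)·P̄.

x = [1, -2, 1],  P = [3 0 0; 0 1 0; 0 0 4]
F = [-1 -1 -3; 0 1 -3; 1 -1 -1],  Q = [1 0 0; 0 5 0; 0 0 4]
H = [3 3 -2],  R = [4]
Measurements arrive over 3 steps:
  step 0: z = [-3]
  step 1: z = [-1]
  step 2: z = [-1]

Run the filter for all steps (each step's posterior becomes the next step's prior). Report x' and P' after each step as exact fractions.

step 0: x' = [202/107, -117/107, 292/107], P' = [4993/1177 -207/107 3658/1177; -207/107 523/107 436/107; 3658/1177 436/107 12603/1177]
step 1: x' = [8157990/3785179, -2833745/3785179, 10006755/3785179], P' = [39373167/3785179 -3528889/3785179 52213495/3785179; -3528889/3785179 9028851/3785179 7060247/3785179; 52213495/3785179 7060247/3785179 88577157/3785179]
step 2: x' = [1094808028/1183303007, -405310087/1183303007, 1640919181/1183303007], P' = [7959944920/1183303007 -1301151454/1183303007 28604459185/3549909021; -1301151454/1183303007 2818410784/1183303007 5722764683/3549909021; 28604459185/3549909021 5722764683/3549909021 462073877552/31949181189]

step 0: x̄ = F·x = [-2, -5, 2]
step 0: P̄ = F·P·Fᵀ + Q = [41 35 10; 35 42 11; 10 11 12]
step 0: y = z − H·x̄ = [22]
step 0: S = H·P̄·Hᵀ + R = [1177]
step 0: K = P̄·Hᵀ·S⁻¹ = [208/1177; 19/107; 39/1177]
step 0: x' = x̄ + K·y = [202/107, -117/107, 292/107]
step 0: P' = (I − K·H)·P̄ = [4993/1177 -207/107 3658/1177; -207/107 523/107 436/107; 3658/1177 436/107 12603/1177]
step 1: x̄ = F·x = [-961/107, -993/107, 27/107]
step 1: P̄ = F·P·Fᵀ + Q = [171520/1177 120925/1177 50437/1177; 120925/1177 96289/1177 28397/1177; 50437/1177 28397/1177 34887/1177]
step 1: y = z − H·x̄ = [5809/107]
step 1: S = H·P̄·Hᵀ + R = [3785179/1177]
step 1: K = P̄·Hᵀ·S⁻¹ = [776461/3785179; 594848/3785179; 166728/3785179]
step 1: x' = x̄ + K·y = [8157990/3785179, -2833745/3785179, 10006755/3785179]
step 1: P' = (I − K·H)·P̄ = [39373167/3785179 -3528889/3785179 52213495/3785179; -3528889/3785179 9028851/3785179 7060247/3785179; 52213495/3785179 7060247/3785179 88577157/3785179]
step 2: x̄ = F·x = [-35344510/3785179, -32854010/3785179, 984980/3785179]
step 2: P̄ = F·P·Fᵀ + Q = [1197966284/3785179 948334936/3785179 159201153/3785179; 948334936/3785179 782787677/3785179 110653740/3785179; 159201153/3785179 110653740/3785179 68871173/3785179]
step 2: y = z − H·x̄ = [202780341/3785179]
step 2: S = H·P̄·Hᵀ + R = [31949181189/3785179]
step 2: K = P̄·Hᵀ·S⁻¹ = [680055706/3549909021; 552451151/3549909021; 671822333/31949181189]
step 2: x' = x̄ + K·y = [1094808028/1183303007, -405310087/1183303007, 1640919181/1183303007]
step 2: P' = (I − K·H)·P̄ = [7959944920/1183303007 -1301151454/1183303007 28604459185/3549909021; -1301151454/1183303007 2818410784/1183303007 5722764683/3549909021; 28604459185/3549909021 5722764683/3549909021 462073877552/31949181189]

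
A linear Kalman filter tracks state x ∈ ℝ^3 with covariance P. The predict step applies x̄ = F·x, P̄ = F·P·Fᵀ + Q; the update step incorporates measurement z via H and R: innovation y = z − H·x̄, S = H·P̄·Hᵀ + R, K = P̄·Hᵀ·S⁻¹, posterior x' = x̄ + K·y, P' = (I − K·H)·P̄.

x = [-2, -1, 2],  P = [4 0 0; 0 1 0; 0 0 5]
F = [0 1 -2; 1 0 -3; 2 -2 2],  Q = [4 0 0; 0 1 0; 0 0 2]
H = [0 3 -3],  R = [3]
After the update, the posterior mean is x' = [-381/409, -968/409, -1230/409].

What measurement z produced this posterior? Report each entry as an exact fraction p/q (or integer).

z = [2]

x̄ = F·x = [-5, -8, 2]
P̄ = F·P·Fᵀ + Q = [25 30 -22; 30 50 -22; -22 -22 42]
S = H·P̄·Hᵀ + R = [1227]
K = P̄·Hᵀ·S⁻¹ = [52/409; 72/409; -64/409]
x' − x̄ = [1664/409, 2304/409, -2048/409] = K·y
y = (KᵀK)⁻¹·Kᵀ·(x' − x̄) = [32]
z = y + H·x̄ = [32] + [-30] = [2]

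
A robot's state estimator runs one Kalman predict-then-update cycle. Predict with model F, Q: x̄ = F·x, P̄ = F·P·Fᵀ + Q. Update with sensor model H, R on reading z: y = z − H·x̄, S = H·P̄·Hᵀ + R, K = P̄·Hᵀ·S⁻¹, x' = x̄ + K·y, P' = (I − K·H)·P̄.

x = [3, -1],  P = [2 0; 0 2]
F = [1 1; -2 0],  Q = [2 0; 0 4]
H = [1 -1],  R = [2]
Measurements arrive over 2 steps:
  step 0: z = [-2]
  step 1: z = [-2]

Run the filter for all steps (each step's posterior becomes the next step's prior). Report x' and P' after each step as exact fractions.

step 0: x̄ = F·x = [2, -6]
step 0: P̄ = F·P·Fᵀ + Q = [6 -4; -4 12]
step 0: y = z − H·x̄ = [-10]
step 0: S = H·P̄·Hᵀ + R = [28]
step 0: K = P̄·Hᵀ·S⁻¹ = [5/14; -4/7]
step 0: x' = x̄ + K·y = [-11/7, -2/7]
step 0: P' = (I − K·H)·P̄ = [17/7 12/7; 12/7 20/7]
step 1: x̄ = F·x = [-13/7, 22/7]
step 1: P̄ = F·P·Fᵀ + Q = [75/7 -58/7; -58/7 96/7]
step 1: y = z − H·x̄ = [3]
step 1: S = H·P̄·Hᵀ + R = [43]
step 1: K = P̄·Hᵀ·S⁻¹ = [19/43; -22/43]
step 1: x' = x̄ + K·y = [-160/301, 484/301]
step 1: P' = (I − K·H)·P̄ = [698/301 432/301; 432/301 740/301]

step 0: x' = [-11/7, -2/7], P' = [17/7 12/7; 12/7 20/7]
step 1: x' = [-160/301, 484/301], P' = [698/301 432/301; 432/301 740/301]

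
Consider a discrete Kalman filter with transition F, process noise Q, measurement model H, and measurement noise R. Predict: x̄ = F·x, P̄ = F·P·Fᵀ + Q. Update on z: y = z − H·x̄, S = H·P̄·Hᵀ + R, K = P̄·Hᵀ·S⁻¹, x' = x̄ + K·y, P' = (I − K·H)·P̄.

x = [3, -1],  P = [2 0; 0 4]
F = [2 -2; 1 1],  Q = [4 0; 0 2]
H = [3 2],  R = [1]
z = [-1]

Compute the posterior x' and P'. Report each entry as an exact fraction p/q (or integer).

x' = [-308/237, 358/237]
P' = [860/237 -1252/237; -1252/237 1880/237]

x̄ = F·x = [8, 2]
P̄ = F·P·Fᵀ + Q = [28 -4; -4 8]
y = z − H·x̄ = [-29]
S = H·P̄·Hᵀ + R = [237]
K = P̄·Hᵀ·S⁻¹ = [76/237; 4/237]
x' = x̄ + K·y = [-308/237, 358/237]
P' = (I − K·H)·P̄ = [860/237 -1252/237; -1252/237 1880/237]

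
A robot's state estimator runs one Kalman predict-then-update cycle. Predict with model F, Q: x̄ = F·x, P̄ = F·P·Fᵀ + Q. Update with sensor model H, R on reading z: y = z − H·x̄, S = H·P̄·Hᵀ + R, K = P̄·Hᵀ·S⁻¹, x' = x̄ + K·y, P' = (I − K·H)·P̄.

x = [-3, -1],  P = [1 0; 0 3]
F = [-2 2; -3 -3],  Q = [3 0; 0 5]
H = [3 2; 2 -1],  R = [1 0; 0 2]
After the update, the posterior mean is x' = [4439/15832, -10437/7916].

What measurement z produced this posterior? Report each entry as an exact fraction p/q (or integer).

x̄ = F·x = [4, 12]
P̄ = F·P·Fᵀ + Q = [19 -12; -12 41]
S = H·P̄·Hᵀ + R = [192 20; 20 167]
K = P̄·Hᵀ·S⁻¹ = [4511/31664 2235/7916; 4491/15832 -1675/3958]
x' − x̄ = [-58889/15832, -105429/7916] = K·y
y = (KᵀK)⁻¹·Kᵀ·(x' − x̄) = [-38, 6]
z = y + H·x̄ = [-38, 6] + [36, -4] = [-2, 2]

z = [-2, 2]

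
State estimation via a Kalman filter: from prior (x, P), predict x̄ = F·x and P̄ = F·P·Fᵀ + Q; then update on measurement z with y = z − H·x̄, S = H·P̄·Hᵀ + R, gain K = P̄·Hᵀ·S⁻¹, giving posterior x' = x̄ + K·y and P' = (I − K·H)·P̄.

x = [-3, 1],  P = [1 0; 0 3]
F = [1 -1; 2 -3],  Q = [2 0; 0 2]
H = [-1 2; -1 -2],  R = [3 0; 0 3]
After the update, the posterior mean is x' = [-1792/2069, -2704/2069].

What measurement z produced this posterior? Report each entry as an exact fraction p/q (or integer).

x̄ = F·x = [-4, -9]
P̄ = F·P·Fᵀ + Q = [6 11; 11 33]
S = H·P̄·Hᵀ + R = [97 -126; -126 185]
K = P̄·Hᵀ·S⁻¹ = [-568/2069 -700/2069; 473/2069 -539/2069]
x' − x̄ = [6484/2069, 15917/2069] = K·y
y = (KᵀK)⁻¹·Kᵀ·(x' − x̄) = [12, -19]
z = y + H·x̄ = [12, -19] + [-14, 22] = [-2, 3]

z = [-2, 3]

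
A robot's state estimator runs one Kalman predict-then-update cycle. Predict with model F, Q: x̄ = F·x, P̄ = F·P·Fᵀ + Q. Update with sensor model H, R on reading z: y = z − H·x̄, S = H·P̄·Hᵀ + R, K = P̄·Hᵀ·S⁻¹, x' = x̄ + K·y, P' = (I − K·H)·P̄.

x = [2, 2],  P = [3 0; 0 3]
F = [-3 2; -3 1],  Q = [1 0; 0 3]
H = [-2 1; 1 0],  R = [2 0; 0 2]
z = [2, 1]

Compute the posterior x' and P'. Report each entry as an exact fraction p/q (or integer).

x' = [-129/437, 166/437]
P' = [622/437 1056/437; 1056/437 2442/437]

x̄ = F·x = [-2, -4]
P̄ = F·P·Fᵀ + Q = [40 33; 33 33]
y = z − H·x̄ = [2, 3]
S = H·P̄·Hᵀ + R = [63 -47; -47 42]
K = P̄·Hᵀ·S⁻¹ = [-94/437 311/437; 165/437 528/437]
x' = x̄ + K·y = [-129/437, 166/437]
P' = (I − K·H)·P̄ = [622/437 1056/437; 1056/437 2442/437]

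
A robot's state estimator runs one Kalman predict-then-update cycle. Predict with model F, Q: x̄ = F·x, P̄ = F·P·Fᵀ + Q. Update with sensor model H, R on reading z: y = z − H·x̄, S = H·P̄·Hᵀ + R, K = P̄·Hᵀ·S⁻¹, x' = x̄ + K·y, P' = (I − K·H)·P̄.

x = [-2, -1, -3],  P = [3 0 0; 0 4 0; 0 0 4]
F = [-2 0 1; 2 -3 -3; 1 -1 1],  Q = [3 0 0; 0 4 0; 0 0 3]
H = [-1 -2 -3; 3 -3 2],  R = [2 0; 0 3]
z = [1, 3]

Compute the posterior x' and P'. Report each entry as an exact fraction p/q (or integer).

x' = [1549243/367633, 528744/367633, -996924/367633]
P' = [2558352/367633 1354918/367633 -1745166/367633; 1354918/367633 793376/367633 -937026/367633; -1745166/367633 -937026/367633 1254846/367633]

x̄ = F·x = [1, 8, -4]
P̄ = F·P·Fᵀ + Q = [19 -24 -2; -24 88 6; -2 6 14]
y = z − H·x̄ = [6, 32]
S = H·P̄·Hᵀ + R = [463 511; 511 1358]
K = P̄·Hᵀ·S⁻¹ = [-2335/52519 39990/367633; -9328/52519 -63142/367633; -10380/52519 28424/367633]
x' = x̄ + K·y = [1549243/367633, 528744/367633, -996924/367633]
P' = (I − K·H)·P̄ = [2558352/367633 1354918/367633 -1745166/367633; 1354918/367633 793376/367633 -937026/367633; -1745166/367633 -937026/367633 1254846/367633]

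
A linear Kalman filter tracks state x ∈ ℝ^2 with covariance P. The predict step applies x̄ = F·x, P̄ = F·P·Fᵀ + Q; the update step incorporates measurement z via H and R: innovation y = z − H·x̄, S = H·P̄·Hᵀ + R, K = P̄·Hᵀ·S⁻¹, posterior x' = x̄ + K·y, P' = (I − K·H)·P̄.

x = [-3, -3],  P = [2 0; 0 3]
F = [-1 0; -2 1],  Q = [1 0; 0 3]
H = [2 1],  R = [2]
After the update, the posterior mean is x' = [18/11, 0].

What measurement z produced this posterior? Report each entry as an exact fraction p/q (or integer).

x̄ = F·x = [3, 3]
P̄ = F·P·Fᵀ + Q = [3 4; 4 14]
S = H·P̄·Hᵀ + R = [44]
K = P̄·Hᵀ·S⁻¹ = [5/22; 1/2]
x' − x̄ = [-15/11, -3] = K·y
y = (KᵀK)⁻¹·Kᵀ·(x' − x̄) = [-6]
z = y + H·x̄ = [-6] + [9] = [3]

z = [3]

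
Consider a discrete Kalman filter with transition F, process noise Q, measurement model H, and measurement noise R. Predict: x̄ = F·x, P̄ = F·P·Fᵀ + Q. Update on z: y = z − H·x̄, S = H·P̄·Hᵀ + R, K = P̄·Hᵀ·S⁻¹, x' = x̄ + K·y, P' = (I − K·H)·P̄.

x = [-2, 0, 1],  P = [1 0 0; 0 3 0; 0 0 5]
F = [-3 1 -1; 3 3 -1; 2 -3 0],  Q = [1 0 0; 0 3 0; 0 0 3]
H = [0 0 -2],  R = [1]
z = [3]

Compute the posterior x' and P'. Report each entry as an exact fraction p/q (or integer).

x' = [535/137, -1169/137, -208/137]
P' = [1566/137 -575/137 -15/137; -575/137 4264/137 -21/137; -15/137 -21/137 34/137]

x̄ = F·x = [5, -7, -4]
P̄ = F·P·Fᵀ + Q = [18 5 -15; 5 44 -21; -15 -21 34]
y = z − H·x̄ = [-5]
S = H·P̄·Hᵀ + R = [137]
K = P̄·Hᵀ·S⁻¹ = [30/137; 42/137; -68/137]
x' = x̄ + K·y = [535/137, -1169/137, -208/137]
P' = (I − K·H)·P̄ = [1566/137 -575/137 -15/137; -575/137 4264/137 -21/137; -15/137 -21/137 34/137]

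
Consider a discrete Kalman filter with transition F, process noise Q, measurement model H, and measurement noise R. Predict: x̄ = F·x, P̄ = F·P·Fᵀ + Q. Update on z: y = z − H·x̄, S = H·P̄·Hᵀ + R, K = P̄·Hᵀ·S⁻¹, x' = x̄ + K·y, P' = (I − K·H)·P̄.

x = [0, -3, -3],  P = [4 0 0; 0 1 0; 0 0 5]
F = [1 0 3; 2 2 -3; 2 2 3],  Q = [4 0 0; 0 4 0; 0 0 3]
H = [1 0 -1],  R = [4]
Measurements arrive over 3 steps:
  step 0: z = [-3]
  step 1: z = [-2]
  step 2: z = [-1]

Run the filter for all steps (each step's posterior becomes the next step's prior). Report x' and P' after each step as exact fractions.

step 0: x' = [-9, 165/19, -150/19], P' = [53 -37 53; -37 1167/19 -655/19; 53 -655/19 1067/19]
step 1: x' = [-11449/384, 49337/3072, -21241/768], P' = [40685/48 -169453/384 81197/96; -169453/384 779885/3072 -335533/768; 81197/96 -335533/768 162797/192]
step 2: x' = [-9313623/83669, 8986463/167338, -9225944/83669], P' = [1122742788/83669 -563649170/83669 1122365212/83669; -563649170/83669 284948103/83669 -563197814/83669; 1122365212/83669 -563197814/83669 1122310024/83669]

step 0: x̄ = F·x = [-9, 3, -15]
step 0: P̄ = F·P·Fᵀ + Q = [53 -37 53; -37 69 -25; 53 -25 68]
step 0: y = z − H·x̄ = [-9]
step 0: S = H·P̄·Hᵀ + R = [19]
step 0: K = P̄·Hᵀ·S⁻¹ = [0; -12/19; -15/19]
step 0: x' = x̄ + K·y = [-9, 165/19, -150/19]
step 0: P' = (I − K·H)·P̄ = [53 -37 53; -37 1167/19 -655/19; 53 -655/19 1067/19]
step 1: x̄ = F·x = [-621/19, 438/19, -462/19]
step 1: P̄ = F·P·Fᵀ + Q = [16728/19 -9904/19 15344/19; -9904/19 8527/19 -6531/19; 15344/19 -6531/19 16956/19]
step 1: y = z − H·x̄ = [121/19]
step 1: S = H·P̄·Hᵀ + R = [3072/19]
step 1: K = P̄·Hᵀ·S⁻¹ = [173/384; -3373/3072; -403/768]
step 1: x' = x̄ + K·y = [-11449/384, 49337/3072, -21241/768]
step 1: P' = (I − K·H)·P̄ = [40685/48 -169453/384 81197/96; -169453/384 779885/3072 -335533/768; 81197/96 -335533/768 162797/192]
step 2: x̄ = F·x = [-86621/768, 28397/512, -56567/512]
step 2: P̄ = F·P·Fᵀ + Q = [2603045/192 -883509/128 1719631/128; -883509/128 922575/256 -1729405/256; 1719631/128 -1729405/256 3434663/256]
step 2: y = z − H·x̄ = [2005/1536]
step 2: S = H·P̄·Hᵀ + R = [83669/768]
step 2: K = P̄·Hᵀ·S⁻¹ = [94394/83669; -112839/83669; 13797/83669]
step 2: x' = x̄ + K·y = [-9313623/83669, 8986463/167338, -9225944/83669]
step 2: P' = (I − K·H)·P̄ = [1122742788/83669 -563649170/83669 1122365212/83669; -563649170/83669 284948103/83669 -563197814/83669; 1122365212/83669 -563197814/83669 1122310024/83669]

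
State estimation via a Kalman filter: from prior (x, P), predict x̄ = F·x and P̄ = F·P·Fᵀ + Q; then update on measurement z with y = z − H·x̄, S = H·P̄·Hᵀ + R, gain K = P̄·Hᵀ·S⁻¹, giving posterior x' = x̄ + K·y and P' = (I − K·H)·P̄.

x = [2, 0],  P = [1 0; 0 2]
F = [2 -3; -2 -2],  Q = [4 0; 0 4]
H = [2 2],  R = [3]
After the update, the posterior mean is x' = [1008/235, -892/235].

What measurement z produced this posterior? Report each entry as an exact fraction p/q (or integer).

z = [1]

x̄ = F·x = [4, -4]
P̄ = F·P·Fᵀ + Q = [26 8; 8 16]
S = H·P̄·Hᵀ + R = [235]
K = P̄·Hᵀ·S⁻¹ = [68/235; 48/235]
x' − x̄ = [68/235, 48/235] = K·y
y = (KᵀK)⁻¹·Kᵀ·(x' − x̄) = [1]
z = y + H·x̄ = [1] + [0] = [1]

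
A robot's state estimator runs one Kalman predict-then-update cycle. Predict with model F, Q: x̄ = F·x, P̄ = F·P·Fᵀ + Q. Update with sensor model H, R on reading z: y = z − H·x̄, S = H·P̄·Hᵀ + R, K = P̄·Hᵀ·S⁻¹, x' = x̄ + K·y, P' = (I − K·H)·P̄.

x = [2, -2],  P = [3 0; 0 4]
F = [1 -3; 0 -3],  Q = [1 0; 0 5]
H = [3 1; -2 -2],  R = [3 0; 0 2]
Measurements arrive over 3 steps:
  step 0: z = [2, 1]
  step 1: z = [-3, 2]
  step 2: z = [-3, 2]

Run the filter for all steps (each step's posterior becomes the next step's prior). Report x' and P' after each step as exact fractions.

step 0: x̄ = F·x = [8, 6]
step 0: P̄ = F·P·Fᵀ + Q = [40 36; 36 41]
step 0: y = z − H·x̄ = [-28, 29]
step 0: S = H·P̄·Hᵀ + R = [620 -610; -610 614]
step 0: K = P̄·Hᵀ·S⁻¹ = [766/2145 46/429; -409/1430 -153/286]
step 0: x' = x̄ + K·y = [794/715, -2153/1430]
step 0: P' = (I − K·H)·P̄ = [1264/2145 -498/715; -498/715 1761/1430]
step 1: x̄ = F·x = [619/110, 6459/1430]
step 1: P̄ = F·P·Fᵀ + Q = [5561/330 1449/110; 1449/110 22999/1430]
step 1: y = z − H·x̄ = [-3489/143, 15936/715]
step 1: S = H·P̄·Hᵀ + R = [35719/143 -34128/143; -34128/143 512914/2145]
step 1: K = P̄·Hᵀ·S⁻¹ = [973295/2971921 225094/2971921; -717335/2971921 -1443162/2971921]
step 1: x' = x̄ + K·y = [-4012613/5943842, -2479725/5943842]
step 1: P' = (I − K·H)·P̄ = [3144979/5943842 -3595167/5943842; -3595167/5943842 6481491/5943842]
step 2: x̄ = F·x = [1713281/2971921, 7439175/5943842]
step 2: P̄ = F·P·Fᵀ + Q = [44496621/2971921 34559460/2971921; 34559460/2971921 88052629/5943842]
step 2: y = z − H·x̄ = [-35550387/5943842, 16809579/2971921]
step 2: S = H·P̄·Hᵀ + R = [1321536853/5943842 -631508035/2971921; -631508035/2971921 636511264/2971921]
step 2: K = P̄·Hᵀ·S⁻¹ = [2394473562/7329988951 554850972/7329988951; -1762965527/7329988951 -3559077021/7329988951]
step 2: x' = x̄ + K·y = [-6957482668/7329988951, -412190532/7329988951]
step 2: P' = (I − K·H)·P̄ = [3869135829/7329988951 -4423986801/7329988951; -4423986801/7329988951 7983063822/7329988951]

step 0: x' = [794/715, -2153/1430], P' = [1264/2145 -498/715; -498/715 1761/1430]
step 1: x' = [-4012613/5943842, -2479725/5943842], P' = [3144979/5943842 -3595167/5943842; -3595167/5943842 6481491/5943842]
step 2: x' = [-6957482668/7329988951, -412190532/7329988951], P' = [3869135829/7329988951 -4423986801/7329988951; -4423986801/7329988951 7983063822/7329988951]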